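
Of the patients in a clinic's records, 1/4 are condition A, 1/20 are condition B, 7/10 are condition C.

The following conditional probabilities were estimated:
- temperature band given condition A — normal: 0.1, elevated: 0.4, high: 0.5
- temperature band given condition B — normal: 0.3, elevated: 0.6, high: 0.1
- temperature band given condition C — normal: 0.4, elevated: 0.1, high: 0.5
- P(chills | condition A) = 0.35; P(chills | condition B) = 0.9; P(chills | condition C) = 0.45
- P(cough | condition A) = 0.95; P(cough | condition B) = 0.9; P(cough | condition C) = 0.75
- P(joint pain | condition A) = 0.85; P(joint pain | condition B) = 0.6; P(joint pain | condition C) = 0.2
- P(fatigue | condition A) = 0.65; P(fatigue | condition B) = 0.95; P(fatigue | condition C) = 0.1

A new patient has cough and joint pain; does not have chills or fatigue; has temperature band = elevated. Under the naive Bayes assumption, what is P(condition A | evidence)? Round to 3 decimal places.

0.777

condition A: 0.25 × 0.4 × (1−0.35) × 0.95 × 0.85 × (1−0.65) = 0.018370625
condition B: 0.05 × 0.6 × (1−0.9) × 0.9 × 0.6 × (1−0.95) = 0.000081
condition C: 0.7 × 0.1 × (1−0.45) × 0.75 × 0.2 × (1−0.1) = 0.0051975
P(condition A | x) = 0.018370625 / 0.023649125 ≈ 0.777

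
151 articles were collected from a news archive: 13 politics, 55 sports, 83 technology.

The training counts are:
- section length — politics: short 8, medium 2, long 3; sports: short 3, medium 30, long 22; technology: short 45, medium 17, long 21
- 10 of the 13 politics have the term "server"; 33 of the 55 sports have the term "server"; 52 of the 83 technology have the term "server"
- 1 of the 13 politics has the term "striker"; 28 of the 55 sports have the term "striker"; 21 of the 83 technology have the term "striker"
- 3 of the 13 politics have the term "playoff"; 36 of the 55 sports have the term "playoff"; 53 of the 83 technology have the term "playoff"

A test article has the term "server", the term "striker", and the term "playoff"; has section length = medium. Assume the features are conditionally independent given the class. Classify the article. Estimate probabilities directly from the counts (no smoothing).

sports

politics: (13/151) × (2/13) × (10/13) × (1/13) × (3/13) ≈ 0.000180861
sports: (55/151) × (30/55) × (33/55) × (28/55) × (36/55) ≈ 0.039722
technology: (83/151) × (17/83) × (52/83) × (21/83) × (53/83) ≈ 0.0113956
Highest score → sports.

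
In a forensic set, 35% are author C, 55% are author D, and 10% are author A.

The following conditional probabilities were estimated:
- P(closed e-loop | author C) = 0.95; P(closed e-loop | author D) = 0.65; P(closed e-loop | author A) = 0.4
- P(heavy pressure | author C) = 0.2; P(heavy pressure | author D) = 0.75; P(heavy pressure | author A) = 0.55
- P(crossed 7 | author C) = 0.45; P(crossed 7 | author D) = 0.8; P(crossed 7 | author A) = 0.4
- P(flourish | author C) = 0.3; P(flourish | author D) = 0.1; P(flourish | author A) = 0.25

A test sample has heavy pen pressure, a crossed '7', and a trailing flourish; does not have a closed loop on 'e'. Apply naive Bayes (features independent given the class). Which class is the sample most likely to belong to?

author D

author C: 0.35 × (1−0.95) × 0.2 × 0.45 × 0.3 = 0.0004725
author D: 0.55 × (1−0.65) × 0.75 × 0.8 × 0.1 = 0.01155
author A: 0.1 × (1−0.4) × 0.55 × 0.4 × 0.25 = 0.0033
Highest score → author D.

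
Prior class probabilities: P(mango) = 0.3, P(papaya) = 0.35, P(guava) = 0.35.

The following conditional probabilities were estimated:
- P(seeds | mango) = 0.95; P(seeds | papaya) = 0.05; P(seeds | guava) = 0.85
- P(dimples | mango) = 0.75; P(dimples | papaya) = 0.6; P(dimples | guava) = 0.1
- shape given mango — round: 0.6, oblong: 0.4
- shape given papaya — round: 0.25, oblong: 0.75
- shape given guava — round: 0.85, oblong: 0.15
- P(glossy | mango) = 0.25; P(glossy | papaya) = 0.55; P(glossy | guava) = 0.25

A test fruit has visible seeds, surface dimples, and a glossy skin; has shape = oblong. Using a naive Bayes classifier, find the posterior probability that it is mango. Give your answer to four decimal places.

0.7969

mango: 0.3 × 0.95 × 0.75 × 0.4 × 0.25 = 0.021375
papaya: 0.35 × 0.05 × 0.6 × 0.75 × 0.55 = 0.00433125
guava: 0.35 × 0.85 × 0.1 × 0.15 × 0.25 = 0.001115625
P(mango | x) = 0.021375 / 0.026821875 ≈ 0.7969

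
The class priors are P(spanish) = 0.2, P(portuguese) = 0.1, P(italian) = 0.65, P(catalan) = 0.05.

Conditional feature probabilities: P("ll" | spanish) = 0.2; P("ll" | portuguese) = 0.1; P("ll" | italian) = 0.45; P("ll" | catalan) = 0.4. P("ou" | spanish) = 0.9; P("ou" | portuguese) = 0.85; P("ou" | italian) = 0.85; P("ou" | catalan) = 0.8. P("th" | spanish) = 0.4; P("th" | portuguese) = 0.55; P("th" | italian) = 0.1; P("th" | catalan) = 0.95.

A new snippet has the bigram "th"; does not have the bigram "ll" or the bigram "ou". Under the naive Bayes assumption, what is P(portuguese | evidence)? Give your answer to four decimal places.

spanish: 0.2 × (1−0.2) × (1−0.9) × 0.4 = 0.0064
portuguese: 0.1 × (1−0.1) × (1−0.85) × 0.55 = 0.007425
italian: 0.65 × (1−0.45) × (1−0.85) × 0.1 = 0.0053625
catalan: 0.05 × (1−0.4) × (1−0.8) × 0.95 = 0.0057
P(portuguese | x) = 0.007425 / 0.0248875 ≈ 0.2983

0.2983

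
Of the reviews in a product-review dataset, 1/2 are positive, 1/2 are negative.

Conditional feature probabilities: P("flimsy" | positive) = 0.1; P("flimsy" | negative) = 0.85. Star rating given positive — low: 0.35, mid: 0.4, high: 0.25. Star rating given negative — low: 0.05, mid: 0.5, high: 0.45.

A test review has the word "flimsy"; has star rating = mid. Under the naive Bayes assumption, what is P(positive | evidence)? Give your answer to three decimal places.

0.086

positive: 0.5 × 0.1 × 0.4 = 0.02
negative: 0.5 × 0.85 × 0.5 = 0.2125
P(positive | x) = 0.02 / 0.2325 ≈ 0.086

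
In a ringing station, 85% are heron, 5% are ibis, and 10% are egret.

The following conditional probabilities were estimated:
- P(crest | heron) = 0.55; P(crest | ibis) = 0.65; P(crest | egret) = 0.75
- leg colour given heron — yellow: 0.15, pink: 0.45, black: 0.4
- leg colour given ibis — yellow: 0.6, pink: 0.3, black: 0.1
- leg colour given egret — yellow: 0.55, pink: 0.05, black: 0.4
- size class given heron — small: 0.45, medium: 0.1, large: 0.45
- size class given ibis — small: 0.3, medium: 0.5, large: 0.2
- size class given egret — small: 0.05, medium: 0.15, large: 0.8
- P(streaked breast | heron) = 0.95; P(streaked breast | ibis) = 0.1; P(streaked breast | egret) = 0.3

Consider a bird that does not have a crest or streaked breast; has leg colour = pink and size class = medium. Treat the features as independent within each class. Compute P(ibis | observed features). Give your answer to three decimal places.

0.704

heron: 0.85 × (1−0.55) × 0.45 × 0.1 × (1−0.95) = 0.000860625
ibis: 0.05 × (1−0.65) × 0.3 × 0.5 × (1−0.1) = 0.0023625
egret: 0.1 × (1−0.75) × 0.05 × 0.15 × (1−0.3) = 0.00013125
P(ibis | x) = 0.0023625 / 0.003354375 ≈ 0.704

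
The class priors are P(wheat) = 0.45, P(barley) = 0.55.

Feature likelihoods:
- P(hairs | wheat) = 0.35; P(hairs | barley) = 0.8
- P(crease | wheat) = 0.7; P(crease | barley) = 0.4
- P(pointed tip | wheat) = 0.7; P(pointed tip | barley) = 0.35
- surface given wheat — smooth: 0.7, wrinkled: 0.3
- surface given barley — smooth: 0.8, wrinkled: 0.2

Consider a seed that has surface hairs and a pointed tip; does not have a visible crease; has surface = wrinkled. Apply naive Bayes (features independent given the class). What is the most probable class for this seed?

wheat: 0.45 × 0.35 × (1−0.7) × 0.7 × 0.3 = 0.0099225
barley: 0.55 × 0.8 × (1−0.4) × 0.35 × 0.2 = 0.01848
Highest score → barley.

barley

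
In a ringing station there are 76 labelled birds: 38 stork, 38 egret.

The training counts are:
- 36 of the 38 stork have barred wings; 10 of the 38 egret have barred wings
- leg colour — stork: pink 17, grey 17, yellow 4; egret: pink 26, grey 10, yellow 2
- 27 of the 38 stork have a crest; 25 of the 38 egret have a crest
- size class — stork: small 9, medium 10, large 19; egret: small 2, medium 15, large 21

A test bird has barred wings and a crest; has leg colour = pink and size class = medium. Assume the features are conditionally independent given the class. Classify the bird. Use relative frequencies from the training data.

stork

stork: (38/76) × (36/38) × (17/38) × (27/38) × (10/38) ≈ 0.0396233
egret: (38/76) × (10/38) × (26/38) × (25/38) × (15/38) ≈ 0.0233798
Highest score → stork.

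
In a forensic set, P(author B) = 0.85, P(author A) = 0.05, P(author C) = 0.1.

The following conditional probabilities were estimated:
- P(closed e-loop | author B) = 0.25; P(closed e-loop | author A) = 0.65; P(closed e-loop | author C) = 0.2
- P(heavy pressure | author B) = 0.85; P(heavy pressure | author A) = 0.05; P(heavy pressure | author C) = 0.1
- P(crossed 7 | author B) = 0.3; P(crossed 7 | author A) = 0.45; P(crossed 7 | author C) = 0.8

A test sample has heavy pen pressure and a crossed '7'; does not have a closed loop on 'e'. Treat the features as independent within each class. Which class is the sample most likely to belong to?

author B

author B: 0.85 × (1−0.25) × 0.85 × 0.3 = 0.1625625
author A: 0.05 × (1−0.65) × 0.05 × 0.45 = 0.00039375
author C: 0.1 × (1−0.2) × 0.1 × 0.8 = 0.0064
Highest score → author B.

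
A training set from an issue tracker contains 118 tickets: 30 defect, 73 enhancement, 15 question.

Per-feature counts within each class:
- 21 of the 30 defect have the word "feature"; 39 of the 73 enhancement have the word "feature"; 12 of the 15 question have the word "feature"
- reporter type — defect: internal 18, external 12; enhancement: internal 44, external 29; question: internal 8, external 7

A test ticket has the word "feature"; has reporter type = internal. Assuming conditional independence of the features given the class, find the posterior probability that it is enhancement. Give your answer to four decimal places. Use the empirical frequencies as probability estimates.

defect: (30/118) × (21/30) × (18/30) ≈ 0.10678
enhancement: (73/118) × (39/73) × (44/73) ≈ 0.199211
question: (15/118) × (12/15) × (8/15) ≈ 0.0542373
P(enhancement | x) = 0.199211 / 0.3602283 ≈ 0.5530

0.5530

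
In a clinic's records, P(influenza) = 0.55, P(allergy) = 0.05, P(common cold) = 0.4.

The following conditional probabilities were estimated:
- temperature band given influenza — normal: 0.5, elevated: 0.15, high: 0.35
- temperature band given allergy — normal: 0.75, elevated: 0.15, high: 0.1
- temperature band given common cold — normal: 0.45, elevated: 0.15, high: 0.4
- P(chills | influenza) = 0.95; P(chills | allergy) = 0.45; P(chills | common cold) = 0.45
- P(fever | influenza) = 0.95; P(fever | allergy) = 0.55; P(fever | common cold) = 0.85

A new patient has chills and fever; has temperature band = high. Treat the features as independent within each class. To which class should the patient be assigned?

influenza: 0.55 × 0.35 × 0.95 × 0.95 = 0.17373125
allergy: 0.05 × 0.1 × 0.45 × 0.55 = 0.0012375
common cold: 0.4 × 0.4 × 0.45 × 0.85 = 0.0612
Highest score → influenza.

influenza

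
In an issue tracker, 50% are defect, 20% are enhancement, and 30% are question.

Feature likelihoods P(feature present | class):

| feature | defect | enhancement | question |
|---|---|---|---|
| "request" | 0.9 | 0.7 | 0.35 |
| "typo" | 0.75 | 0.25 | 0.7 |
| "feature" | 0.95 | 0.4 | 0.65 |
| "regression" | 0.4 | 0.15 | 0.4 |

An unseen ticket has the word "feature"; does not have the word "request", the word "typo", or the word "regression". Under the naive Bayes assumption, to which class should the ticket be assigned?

question

defect: 0.5 × (1−0.9) × (1−0.75) × 0.95 × (1−0.4) = 0.007125
enhancement: 0.2 × (1−0.7) × (1−0.25) × 0.4 × (1−0.15) = 0.0153
question: 0.3 × (1−0.35) × (1−0.7) × 0.65 × (1−0.4) = 0.022815
Highest score → question.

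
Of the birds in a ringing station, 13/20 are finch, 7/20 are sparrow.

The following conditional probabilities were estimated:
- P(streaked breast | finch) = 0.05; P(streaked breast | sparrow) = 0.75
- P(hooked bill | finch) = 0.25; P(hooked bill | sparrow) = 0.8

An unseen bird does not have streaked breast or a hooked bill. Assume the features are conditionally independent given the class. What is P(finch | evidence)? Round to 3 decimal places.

finch: 0.65 × (1−0.05) × (1−0.25) = 0.463125
sparrow: 0.35 × (1−0.75) × (1−0.8) = 0.0175
P(finch | x) = 0.463125 / 0.480625 ≈ 0.964

0.964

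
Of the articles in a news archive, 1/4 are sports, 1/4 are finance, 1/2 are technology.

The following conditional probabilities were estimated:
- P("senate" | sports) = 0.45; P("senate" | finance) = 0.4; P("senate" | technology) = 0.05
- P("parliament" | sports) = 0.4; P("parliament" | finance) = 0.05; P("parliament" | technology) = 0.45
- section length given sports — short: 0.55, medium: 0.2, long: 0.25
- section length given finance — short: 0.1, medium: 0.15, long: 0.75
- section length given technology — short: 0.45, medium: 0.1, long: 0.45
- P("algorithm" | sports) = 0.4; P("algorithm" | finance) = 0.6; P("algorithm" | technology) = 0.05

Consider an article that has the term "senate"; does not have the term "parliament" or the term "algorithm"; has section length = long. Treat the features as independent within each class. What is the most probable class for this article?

sports: 0.25 × 0.45 × (1−0.4) × 0.25 × (1−0.4) = 0.010125
finance: 0.25 × 0.4 × (1−0.05) × 0.75 × (1−0.6) = 0.0285
technology: 0.5 × 0.05 × (1−0.45) × 0.45 × (1−0.05) = 0.005878125
Highest score → finance.

finance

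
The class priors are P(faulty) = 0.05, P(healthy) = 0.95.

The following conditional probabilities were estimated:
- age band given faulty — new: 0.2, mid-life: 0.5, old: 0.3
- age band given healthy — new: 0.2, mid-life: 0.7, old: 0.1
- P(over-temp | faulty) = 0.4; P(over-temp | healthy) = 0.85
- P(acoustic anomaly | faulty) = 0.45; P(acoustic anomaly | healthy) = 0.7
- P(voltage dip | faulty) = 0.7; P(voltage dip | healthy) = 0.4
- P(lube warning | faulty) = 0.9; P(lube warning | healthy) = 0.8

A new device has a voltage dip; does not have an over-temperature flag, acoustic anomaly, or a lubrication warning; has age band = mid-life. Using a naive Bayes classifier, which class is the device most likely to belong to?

healthy

faulty: 0.05 × 0.5 × (1−0.4) × (1−0.45) × 0.7 × (1−0.9) = 0.0005775
healthy: 0.95 × 0.7 × (1−0.85) × (1−0.7) × 0.4 × (1−0.8) = 0.002394
Highest score → healthy.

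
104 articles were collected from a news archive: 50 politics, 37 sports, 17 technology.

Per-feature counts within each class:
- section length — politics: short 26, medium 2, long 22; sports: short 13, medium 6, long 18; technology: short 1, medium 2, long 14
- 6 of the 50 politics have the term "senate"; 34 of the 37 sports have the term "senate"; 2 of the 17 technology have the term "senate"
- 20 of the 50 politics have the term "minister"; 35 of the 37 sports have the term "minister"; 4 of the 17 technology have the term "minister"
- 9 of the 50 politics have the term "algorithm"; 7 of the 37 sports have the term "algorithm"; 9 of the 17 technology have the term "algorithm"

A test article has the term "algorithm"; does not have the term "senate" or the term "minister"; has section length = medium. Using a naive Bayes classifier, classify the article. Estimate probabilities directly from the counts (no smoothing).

politics: (50/104) × (2/50) × (44/50) × (30/50) × (9/50) ≈ 0.00182769
sports: (37/104) × (6/37) × (3/37) × (2/37) × (7/37) ≈ 0.0000478368
technology: (17/104) × (2/17) × (15/17) × (13/17) × (9/17) ≈ 0.00686953
Highest score → technology.

technology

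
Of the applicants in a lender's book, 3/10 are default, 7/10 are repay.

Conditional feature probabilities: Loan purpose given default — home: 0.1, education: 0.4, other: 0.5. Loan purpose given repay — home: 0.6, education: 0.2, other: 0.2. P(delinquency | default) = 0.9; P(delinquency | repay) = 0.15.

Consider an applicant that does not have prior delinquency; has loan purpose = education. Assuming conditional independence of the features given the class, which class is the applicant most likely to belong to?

default: 0.3 × 0.4 × (1−0.9) = 0.012
repay: 0.7 × 0.2 × (1−0.15) = 0.119
Highest score → repay.

repay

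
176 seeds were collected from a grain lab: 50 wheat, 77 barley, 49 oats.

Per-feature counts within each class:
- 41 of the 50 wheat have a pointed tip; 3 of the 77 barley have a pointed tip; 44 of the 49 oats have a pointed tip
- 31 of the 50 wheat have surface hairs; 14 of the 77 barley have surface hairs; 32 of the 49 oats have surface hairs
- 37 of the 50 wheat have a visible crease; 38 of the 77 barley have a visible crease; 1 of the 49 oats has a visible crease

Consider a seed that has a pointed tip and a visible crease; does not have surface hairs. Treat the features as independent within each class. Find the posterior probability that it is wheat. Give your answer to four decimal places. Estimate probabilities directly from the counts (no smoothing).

0.8833

wheat: (50/176) × (41/50) × (19/50) × (37/50) ≈ 0.0655068
barley: (77/176) × (3/77) × (63/77) × (38/77) ≈ 0.00688258
oats: (49/176) × (44/49) × (17/49) × (1/49) ≈ 0.0017701
P(wheat | x) = 0.0655068 / 0.07415948 ≈ 0.8833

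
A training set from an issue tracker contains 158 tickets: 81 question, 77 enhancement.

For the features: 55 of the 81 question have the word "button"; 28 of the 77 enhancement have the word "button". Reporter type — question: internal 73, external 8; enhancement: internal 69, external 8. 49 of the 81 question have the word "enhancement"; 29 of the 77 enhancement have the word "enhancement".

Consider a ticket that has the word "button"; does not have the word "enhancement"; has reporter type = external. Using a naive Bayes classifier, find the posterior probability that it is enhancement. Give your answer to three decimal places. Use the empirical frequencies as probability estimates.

0.458

question: (81/158) × (55/81) × (8/81) × (32/81) ≈ 0.0135824
enhancement: (77/158) × (28/77) × (8/77) × (48/77) ≈ 0.0114776
P(enhancement | x) = 0.0114776 / 0.02506 ≈ 0.458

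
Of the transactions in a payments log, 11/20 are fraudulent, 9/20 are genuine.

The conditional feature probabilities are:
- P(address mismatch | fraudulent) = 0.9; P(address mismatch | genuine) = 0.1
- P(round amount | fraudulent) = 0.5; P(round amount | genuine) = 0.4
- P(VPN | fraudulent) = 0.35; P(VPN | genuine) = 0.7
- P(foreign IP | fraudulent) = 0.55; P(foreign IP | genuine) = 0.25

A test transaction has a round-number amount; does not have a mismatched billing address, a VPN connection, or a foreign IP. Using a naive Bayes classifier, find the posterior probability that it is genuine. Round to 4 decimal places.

fraudulent: 0.55 × (1−0.9) × 0.5 × (1−0.35) × (1−0.55) = 0.00804375
genuine: 0.45 × (1−0.1) × 0.4 × (1−0.7) × (1−0.25) = 0.03645
P(genuine | x) = 0.03645 / 0.04449375 ≈ 0.8192

0.8192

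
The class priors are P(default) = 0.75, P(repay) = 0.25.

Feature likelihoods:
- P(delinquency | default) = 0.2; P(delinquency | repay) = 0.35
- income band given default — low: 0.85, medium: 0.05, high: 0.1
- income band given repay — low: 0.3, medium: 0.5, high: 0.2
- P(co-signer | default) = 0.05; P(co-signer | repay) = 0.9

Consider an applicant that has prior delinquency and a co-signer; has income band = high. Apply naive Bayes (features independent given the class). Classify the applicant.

default: 0.75 × 0.2 × 0.1 × 0.05 = 0.00075
repay: 0.25 × 0.35 × 0.2 × 0.9 = 0.01575
Highest score → repay.

repay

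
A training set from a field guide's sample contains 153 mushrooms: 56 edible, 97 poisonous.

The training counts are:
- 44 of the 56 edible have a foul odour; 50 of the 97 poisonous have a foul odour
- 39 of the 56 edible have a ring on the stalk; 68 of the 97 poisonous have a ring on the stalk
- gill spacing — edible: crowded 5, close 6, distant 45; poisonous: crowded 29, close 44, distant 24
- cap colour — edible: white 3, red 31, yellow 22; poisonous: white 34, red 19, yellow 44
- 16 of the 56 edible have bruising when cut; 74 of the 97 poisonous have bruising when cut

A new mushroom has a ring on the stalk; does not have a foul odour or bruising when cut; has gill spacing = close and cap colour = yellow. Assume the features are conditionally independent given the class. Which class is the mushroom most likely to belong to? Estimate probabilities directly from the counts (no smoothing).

poisonous

edible: (56/153) × (12/56) × (39/56) × (6/56) × (22/56) × (40/56) ≈ 0.00164224
poisonous: (97/153) × (47/97) × (68/97) × (44/97) × (44/97) × (23/97) ≈ 0.0105066
Highest score → poisonous.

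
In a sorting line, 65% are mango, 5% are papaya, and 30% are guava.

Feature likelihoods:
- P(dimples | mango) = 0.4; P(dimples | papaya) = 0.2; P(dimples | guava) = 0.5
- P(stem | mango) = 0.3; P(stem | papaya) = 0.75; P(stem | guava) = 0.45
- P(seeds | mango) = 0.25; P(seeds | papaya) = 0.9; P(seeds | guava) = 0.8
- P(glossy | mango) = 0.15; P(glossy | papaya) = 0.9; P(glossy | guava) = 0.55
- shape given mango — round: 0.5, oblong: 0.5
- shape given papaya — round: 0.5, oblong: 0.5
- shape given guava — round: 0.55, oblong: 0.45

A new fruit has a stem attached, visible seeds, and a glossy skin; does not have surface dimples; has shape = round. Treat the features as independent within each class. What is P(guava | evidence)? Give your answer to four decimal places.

0.5325

mango: 0.65 × (1−0.4) × 0.3 × 0.25 × 0.15 × 0.5 = 0.00219375
papaya: 0.05 × (1−0.2) × 0.75 × 0.9 × 0.9 × 0.5 = 0.01215
guava: 0.3 × (1−0.5) × 0.45 × 0.8 × 0.55 × 0.55 = 0.016335
P(guava | x) = 0.016335 / 0.03067875 ≈ 0.5325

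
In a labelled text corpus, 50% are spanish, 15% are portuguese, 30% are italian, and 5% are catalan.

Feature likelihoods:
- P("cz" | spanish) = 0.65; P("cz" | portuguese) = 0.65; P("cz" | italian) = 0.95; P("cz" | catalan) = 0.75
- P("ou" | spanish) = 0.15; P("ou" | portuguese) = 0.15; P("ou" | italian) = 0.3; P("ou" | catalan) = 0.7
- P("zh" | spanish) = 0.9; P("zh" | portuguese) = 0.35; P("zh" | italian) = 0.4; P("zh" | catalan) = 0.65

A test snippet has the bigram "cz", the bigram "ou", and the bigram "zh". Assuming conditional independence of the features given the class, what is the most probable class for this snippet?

spanish

spanish: 0.5 × 0.65 × 0.15 × 0.9 = 0.043875
portuguese: 0.15 × 0.65 × 0.15 × 0.35 = 0.00511875
italian: 0.3 × 0.95 × 0.3 × 0.4 = 0.0342
catalan: 0.05 × 0.75 × 0.7 × 0.65 = 0.0170625
Highest score → spanish.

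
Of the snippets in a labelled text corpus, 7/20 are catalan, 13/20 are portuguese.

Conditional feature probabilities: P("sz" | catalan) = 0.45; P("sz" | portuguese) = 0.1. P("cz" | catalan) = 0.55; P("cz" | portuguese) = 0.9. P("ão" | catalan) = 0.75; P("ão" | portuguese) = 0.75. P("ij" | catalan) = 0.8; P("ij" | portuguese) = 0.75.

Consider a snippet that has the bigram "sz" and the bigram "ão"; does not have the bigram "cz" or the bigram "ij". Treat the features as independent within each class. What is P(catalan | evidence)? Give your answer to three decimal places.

0.897

catalan: 0.35 × 0.45 × (1−0.55) × 0.75 × (1−0.8) = 0.01063125
portuguese: 0.65 × 0.1 × (1−0.9) × 0.75 × (1−0.75) = 0.00121875
P(catalan | x) = 0.01063125 / 0.01185 ≈ 0.897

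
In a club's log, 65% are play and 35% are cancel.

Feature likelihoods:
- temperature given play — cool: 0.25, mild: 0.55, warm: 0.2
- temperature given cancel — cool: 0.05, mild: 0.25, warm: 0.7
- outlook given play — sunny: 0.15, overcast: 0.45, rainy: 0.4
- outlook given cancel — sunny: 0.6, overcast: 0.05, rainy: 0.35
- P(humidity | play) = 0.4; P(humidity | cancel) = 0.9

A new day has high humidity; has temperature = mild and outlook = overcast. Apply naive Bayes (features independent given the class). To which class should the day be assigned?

play

play: 0.65 × 0.55 × 0.45 × 0.4 = 0.06435
cancel: 0.35 × 0.25 × 0.05 × 0.9 = 0.0039375
Highest score → play.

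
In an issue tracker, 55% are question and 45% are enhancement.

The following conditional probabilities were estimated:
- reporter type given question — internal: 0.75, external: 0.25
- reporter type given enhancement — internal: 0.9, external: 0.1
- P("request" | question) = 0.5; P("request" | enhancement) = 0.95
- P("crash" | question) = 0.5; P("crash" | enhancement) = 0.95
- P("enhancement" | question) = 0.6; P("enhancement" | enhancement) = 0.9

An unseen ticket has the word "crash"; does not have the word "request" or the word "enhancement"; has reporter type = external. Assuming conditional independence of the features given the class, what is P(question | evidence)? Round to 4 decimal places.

question: 0.55 × 0.25 × (1−0.5) × 0.5 × (1−0.6) = 0.01375
enhancement: 0.45 × 0.1 × (1−0.95) × 0.95 × (1−0.9) = 0.00021375
P(question | x) = 0.01375 / 0.01396375 ≈ 0.9847

0.9847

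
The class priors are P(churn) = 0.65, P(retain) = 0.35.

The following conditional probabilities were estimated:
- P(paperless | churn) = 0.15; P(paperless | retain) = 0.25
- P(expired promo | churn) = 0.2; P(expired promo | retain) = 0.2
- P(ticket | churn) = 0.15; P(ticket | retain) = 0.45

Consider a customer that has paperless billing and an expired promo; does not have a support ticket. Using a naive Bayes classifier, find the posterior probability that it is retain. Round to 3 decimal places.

churn: 0.65 × 0.15 × 0.2 × (1−0.15) = 0.016575
retain: 0.35 × 0.25 × 0.2 × (1−0.45) = 0.009625
P(retain | x) = 0.009625 / 0.0262 ≈ 0.367

0.367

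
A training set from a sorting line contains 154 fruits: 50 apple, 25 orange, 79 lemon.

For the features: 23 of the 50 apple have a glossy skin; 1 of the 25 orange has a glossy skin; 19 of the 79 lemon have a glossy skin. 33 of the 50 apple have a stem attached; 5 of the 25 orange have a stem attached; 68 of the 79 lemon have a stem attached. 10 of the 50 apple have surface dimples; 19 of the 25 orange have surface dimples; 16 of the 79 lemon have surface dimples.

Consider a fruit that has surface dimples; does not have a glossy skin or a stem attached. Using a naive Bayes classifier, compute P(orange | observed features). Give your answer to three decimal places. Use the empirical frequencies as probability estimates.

0.805

apple: (50/154) × (27/50) × (17/50) × (10/50) ≈ 0.0119221
orange: (25/154) × (24/25) × (20/25) × (19/25) ≈ 0.0947532
lemon: (79/154) × (60/79) × (11/79) × (16/79) ≈ 0.0109873
P(orange | x) = 0.0947532 / 0.1176626 ≈ 0.805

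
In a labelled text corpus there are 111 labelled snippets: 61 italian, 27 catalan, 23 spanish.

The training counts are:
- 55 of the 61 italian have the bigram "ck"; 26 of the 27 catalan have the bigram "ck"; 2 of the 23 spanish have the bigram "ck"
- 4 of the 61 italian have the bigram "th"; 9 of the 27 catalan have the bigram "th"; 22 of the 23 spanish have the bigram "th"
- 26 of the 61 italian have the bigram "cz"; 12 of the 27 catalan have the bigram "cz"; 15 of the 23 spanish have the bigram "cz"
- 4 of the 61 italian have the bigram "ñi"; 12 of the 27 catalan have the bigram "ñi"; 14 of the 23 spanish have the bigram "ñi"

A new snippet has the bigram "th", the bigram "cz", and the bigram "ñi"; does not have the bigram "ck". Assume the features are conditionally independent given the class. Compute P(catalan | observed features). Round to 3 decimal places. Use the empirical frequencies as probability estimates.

italian: (61/111) × (6/61) × (4/61) × (26/61) × (4/61) ≈ 0.0000990677
catalan: (27/111) × (1/27) × (9/27) × (12/27) × (12/27) ≈ 0.000593186
spanish: (23/111) × (21/23) × (22/23) × (15/23) × (14/23) ≈ 0.0718381
P(catalan | x) = 0.000593186 / 0.0725303537 ≈ 0.008

0.008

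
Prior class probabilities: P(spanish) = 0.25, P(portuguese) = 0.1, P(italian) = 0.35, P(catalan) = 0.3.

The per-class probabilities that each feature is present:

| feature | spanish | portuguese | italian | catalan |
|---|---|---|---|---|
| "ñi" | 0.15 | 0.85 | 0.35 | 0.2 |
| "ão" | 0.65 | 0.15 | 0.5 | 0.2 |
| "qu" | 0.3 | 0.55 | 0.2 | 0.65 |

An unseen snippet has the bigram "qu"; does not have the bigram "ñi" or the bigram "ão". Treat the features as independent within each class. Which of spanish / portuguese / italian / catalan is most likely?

spanish: 0.25 × (1−0.15) × (1−0.65) × 0.3 = 0.0223125
portuguese: 0.1 × (1−0.85) × (1−0.15) × 0.55 = 0.0070125
italian: 0.35 × (1−0.35) × (1−0.5) × 0.2 = 0.02275
catalan: 0.3 × (1−0.2) × (1−0.2) × 0.65 = 0.1248
Highest score → catalan.

catalan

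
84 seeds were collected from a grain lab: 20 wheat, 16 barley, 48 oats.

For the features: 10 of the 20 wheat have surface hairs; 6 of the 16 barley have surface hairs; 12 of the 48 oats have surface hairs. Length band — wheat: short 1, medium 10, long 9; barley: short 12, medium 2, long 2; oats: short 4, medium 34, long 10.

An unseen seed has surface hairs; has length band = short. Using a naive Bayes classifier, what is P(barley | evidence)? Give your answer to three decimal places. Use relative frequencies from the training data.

0.750

wheat: (20/84) × (10/20) × (1/20) ≈ 0.00595238
barley: (16/84) × (6/16) × (12/16) ≈ 0.0535714
oats: (48/84) × (12/48) × (4/48) ≈ 0.0119048
P(barley | x) = 0.0535714 / 0.07142858 ≈ 0.750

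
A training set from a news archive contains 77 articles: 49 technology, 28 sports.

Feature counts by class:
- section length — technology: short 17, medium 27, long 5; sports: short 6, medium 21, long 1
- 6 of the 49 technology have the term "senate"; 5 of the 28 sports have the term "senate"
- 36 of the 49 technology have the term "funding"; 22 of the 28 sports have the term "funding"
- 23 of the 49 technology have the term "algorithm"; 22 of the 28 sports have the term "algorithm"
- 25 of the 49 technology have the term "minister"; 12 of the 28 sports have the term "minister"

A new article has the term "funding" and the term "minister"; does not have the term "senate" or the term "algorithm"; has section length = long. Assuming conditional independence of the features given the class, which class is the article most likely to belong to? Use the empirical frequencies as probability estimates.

technology

technology: (49/77) × (5/49) × (43/49) × (36/49) × (26/49) × (25/49) ≈ 0.0113339
sports: (28/77) × (1/28) × (23/28) × (22/28) × (6/28) × (12/28) ≈ 0.000769769
Highest score → technology.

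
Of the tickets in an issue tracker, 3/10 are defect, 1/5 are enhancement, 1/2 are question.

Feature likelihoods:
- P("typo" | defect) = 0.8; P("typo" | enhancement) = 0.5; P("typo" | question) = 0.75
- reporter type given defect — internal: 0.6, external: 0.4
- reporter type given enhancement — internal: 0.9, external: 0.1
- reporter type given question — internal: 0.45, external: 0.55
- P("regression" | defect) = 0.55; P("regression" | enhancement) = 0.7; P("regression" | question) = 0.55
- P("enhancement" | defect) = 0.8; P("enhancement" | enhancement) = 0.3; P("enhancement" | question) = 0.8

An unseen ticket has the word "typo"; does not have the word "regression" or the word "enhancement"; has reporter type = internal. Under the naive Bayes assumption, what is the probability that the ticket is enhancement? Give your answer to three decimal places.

0.402

defect: 0.3 × 0.8 × 0.6 × (1−0.55) × (1−0.8) = 0.01296
enhancement: 0.2 × 0.5 × 0.9 × (1−0.7) × (1−0.3) = 0.0189
question: 0.5 × 0.75 × 0.45 × (1−0.55) × (1−0.8) = 0.0151875
P(enhancement | x) = 0.0189 / 0.0470475 ≈ 0.402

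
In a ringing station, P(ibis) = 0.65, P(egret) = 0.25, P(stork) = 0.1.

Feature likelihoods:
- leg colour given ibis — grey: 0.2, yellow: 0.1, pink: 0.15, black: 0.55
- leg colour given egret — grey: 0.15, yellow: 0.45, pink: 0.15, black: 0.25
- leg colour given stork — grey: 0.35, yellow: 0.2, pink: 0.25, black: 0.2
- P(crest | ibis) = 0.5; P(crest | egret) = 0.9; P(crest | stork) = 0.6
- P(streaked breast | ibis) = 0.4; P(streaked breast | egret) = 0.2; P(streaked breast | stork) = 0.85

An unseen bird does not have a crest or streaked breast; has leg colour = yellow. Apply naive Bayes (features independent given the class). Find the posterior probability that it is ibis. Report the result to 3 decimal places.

ibis: 0.65 × 0.1 × (1−0.5) × (1−0.4) = 0.0195
egret: 0.25 × 0.45 × (1−0.9) × (1−0.2) = 0.009
stork: 0.1 × 0.2 × (1−0.6) × (1−0.85) = 0.0012
P(ibis | x) = 0.0195 / 0.0297 ≈ 0.657

0.657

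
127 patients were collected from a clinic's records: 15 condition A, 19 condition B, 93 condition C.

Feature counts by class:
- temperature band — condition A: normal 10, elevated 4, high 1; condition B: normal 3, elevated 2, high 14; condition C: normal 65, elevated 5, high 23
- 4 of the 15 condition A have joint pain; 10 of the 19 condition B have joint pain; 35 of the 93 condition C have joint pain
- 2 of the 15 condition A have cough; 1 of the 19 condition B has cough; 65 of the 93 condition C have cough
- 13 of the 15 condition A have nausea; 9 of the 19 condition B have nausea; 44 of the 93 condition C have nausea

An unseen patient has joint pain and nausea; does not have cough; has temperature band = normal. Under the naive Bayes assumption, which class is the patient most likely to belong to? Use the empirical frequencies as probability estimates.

condition A: (15/127) × (10/15) × (4/15) × (13/15) × (13/15) ≈ 0.0157714
condition B: (19/127) × (3/19) × (10/19) × (18/19) × (9/19) ≈ 0.0055792
condition C: (93/127) × (65/93) × (35/93) × (28/93) × (44/93) ≈ 0.0274372
Highest score → condition C.

condition C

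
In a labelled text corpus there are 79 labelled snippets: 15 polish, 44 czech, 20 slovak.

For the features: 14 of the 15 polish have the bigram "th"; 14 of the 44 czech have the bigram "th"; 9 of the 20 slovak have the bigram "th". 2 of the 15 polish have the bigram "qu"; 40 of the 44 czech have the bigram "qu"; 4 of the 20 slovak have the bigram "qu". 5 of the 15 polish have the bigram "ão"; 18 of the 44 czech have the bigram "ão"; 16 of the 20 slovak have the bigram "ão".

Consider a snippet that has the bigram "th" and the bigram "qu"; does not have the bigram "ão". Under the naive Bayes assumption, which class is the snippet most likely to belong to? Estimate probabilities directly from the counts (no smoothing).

polish: (15/79) × (14/15) × (2/15) × (10/15) ≈ 0.0157525
czech: (44/79) × (14/44) × (40/44) × (26/44) ≈ 0.0951982
slovak: (20/79) × (9/20) × (4/20) × (4/20) ≈ 0.00455696
Highest score → czech.

czech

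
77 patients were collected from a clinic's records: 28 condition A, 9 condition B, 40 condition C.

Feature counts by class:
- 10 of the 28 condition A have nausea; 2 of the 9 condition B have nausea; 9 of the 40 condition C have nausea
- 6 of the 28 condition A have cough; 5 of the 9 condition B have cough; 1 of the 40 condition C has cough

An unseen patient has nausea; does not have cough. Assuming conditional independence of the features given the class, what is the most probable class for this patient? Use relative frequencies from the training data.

condition A: (28/77) × (10/28) × (22/28) ≈ 0.102041
condition B: (9/77) × (2/9) × (4/9) ≈ 0.011544
condition C: (40/77) × (9/40) × (39/40) ≈ 0.113961
Highest score → condition C.

condition C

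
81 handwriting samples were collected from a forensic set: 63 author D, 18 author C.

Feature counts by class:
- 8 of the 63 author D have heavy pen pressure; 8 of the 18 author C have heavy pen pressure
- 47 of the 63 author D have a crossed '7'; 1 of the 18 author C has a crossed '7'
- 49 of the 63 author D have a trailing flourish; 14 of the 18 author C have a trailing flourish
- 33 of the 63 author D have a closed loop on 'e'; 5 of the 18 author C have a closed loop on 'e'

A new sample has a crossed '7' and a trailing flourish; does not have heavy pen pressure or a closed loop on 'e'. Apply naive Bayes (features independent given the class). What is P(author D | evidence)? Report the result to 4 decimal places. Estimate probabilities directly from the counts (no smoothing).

0.9799

author D: (63/81) × (55/63) × (47/63) × (49/63) × (30/63) ≈ 0.187617
author C: (18/81) × (10/18) × (1/18) × (14/18) × (13/18) ≈ 0.00385273
P(author D | x) = 0.187617 / 0.19146973 ≈ 0.9799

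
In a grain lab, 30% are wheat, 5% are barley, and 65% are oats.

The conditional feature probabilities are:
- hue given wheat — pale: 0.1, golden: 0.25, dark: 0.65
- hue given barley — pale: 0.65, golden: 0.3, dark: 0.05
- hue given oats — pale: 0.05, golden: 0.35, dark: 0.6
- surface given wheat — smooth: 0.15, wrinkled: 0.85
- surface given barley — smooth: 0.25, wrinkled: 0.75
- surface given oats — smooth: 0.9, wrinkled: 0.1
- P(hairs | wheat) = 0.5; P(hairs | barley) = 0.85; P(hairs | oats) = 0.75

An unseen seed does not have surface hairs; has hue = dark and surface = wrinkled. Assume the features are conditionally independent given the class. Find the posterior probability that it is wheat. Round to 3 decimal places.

wheat: 0.3 × 0.65 × 0.85 × (1−0.5) = 0.082875
barley: 0.05 × 0.05 × 0.75 × (1−0.85) = 0.00028125
oats: 0.65 × 0.6 × 0.1 × (1−0.75) = 0.00975
P(wheat | x) = 0.082875 / 0.09290625 ≈ 0.892

0.892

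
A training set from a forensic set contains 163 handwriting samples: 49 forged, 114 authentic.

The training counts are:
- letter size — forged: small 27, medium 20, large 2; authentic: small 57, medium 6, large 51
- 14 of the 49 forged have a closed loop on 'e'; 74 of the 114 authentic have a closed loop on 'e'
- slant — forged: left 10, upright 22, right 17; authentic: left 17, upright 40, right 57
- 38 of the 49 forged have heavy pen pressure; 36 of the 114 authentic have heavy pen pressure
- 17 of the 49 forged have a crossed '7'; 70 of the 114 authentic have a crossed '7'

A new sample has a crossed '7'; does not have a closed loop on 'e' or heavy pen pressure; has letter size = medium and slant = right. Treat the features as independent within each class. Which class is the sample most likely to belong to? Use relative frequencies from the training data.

authentic

forged: (49/163) × (20/49) × (35/49) × (17/49) × (11/49) × (17/49) ≈ 0.00236819
authentic: (114/163) × (6/114) × (40/114) × (57/114) × (78/114) × (70/114) ≈ 0.00271314
Highest score → authentic.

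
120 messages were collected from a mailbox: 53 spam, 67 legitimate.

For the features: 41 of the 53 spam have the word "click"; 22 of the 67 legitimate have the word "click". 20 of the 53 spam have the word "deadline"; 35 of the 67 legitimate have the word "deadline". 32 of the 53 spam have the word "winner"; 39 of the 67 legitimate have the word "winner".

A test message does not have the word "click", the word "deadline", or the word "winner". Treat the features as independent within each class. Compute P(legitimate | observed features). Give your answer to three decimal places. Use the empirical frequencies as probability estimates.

spam: (53/120) × (12/53) × (33/53) × (21/53) ≈ 0.0246707
legitimate: (67/120) × (45/67) × (32/67) × (28/67) ≈ 0.0748496
P(legitimate | x) = 0.0748496 / 0.0995203 ≈ 0.752

0.752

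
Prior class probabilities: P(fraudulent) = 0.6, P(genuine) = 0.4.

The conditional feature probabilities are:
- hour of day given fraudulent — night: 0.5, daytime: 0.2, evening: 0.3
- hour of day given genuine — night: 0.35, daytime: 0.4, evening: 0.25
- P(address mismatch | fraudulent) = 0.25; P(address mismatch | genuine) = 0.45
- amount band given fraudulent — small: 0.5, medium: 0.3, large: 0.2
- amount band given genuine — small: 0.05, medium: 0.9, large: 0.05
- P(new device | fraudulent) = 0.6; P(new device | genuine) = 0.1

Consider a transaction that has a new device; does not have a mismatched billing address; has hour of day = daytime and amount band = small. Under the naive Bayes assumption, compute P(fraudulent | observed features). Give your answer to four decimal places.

fraudulent: 0.6 × 0.2 × (1−0.25) × 0.5 × 0.6 = 0.027
genuine: 0.4 × 0.4 × (1−0.45) × 0.05 × 0.1 = 0.00044
P(fraudulent | x) = 0.027 / 0.02744 ≈ 0.9840

0.9840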